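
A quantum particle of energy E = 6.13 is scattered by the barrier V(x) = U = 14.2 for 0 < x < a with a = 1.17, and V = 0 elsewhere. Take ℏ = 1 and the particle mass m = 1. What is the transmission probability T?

Since E < U the interior solution is evanescent with decay constant κ = √(2m(U − E))/ℏ = 4.017.
κa = 4.700, sinh(κa) = 54.99.
Matching ψ, ψ′ at both faces gives T = [1 + U² sinh²(κa) / (4E(U − E))]⁻¹ = 1/3083 = 0.000324.

T = 0.000324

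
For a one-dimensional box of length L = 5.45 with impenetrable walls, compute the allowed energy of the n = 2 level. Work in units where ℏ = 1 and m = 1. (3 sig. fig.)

E = 0.665

Requiring ψ(0) = ψ(L) = 0 quantises k = nπ/L, hence E_n = ℏ²k²/2m = n²π²ℏ²/(2mL²).
E_2 = 2² × π² / (2 × 1 × 5.45²) = 0.6646.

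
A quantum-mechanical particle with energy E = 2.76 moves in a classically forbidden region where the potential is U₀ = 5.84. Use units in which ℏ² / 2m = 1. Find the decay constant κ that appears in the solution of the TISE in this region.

Since E < U₀ the TISE in this region is ψ'' = κ²ψ with κ = √(2m(U₀ − E))/ℏ.
κ = √(2 × 0.5 × 3.08) = 1.755.

κ = 1.75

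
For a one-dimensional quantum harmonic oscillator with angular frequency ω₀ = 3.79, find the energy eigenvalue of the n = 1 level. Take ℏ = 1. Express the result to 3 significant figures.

E = 5.69

The oscillator eigenvalues are E_n = ℏω₀(n + ½), so E_1 = 3.79 × 1.5 = 5.685.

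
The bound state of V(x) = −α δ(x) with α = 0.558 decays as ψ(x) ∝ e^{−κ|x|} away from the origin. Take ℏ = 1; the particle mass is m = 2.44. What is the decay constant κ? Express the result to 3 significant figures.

κ = 1.36

Integrating the TISE across x = 0 gives the cusp condition ψ'(0⁺) − ψ'(0⁻) = −(2mα/ℏ²)ψ(0).
With ψ ∝ e^{−κ|x|} this yields −2κ = −2mα/ℏ², so κ = mα/ℏ² = 1.362.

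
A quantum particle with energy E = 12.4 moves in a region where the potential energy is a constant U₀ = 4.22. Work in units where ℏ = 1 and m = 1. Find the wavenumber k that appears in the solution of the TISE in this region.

With E > U₀ the solution is oscillatory, ψ ∝ e^{±ikx} with k = √(2m(E − U₀))/ℏ.
k = √(2 × 1 × 8.18) = 4.045.

k = 4.04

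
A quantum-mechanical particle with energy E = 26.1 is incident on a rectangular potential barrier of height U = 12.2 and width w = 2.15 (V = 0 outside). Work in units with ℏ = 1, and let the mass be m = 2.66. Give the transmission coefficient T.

T = 0.987

Above the barrier the interior wavenumber is k₂ = √(2m(E − U))/ℏ = 8.599, giving phase k₂w = 18.49.
Matching at both interfaces gives T⁻¹ = 1 + U² sin²(k₂w) / [4E(E − U)] = 1.013, hence T = 0.987.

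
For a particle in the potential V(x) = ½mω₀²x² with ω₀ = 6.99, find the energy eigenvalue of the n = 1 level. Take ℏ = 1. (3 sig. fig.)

E = 10.5

Using E_n = (n + ½)ℏω₀: E_1 = 1.5 × 6.99 = 10.49.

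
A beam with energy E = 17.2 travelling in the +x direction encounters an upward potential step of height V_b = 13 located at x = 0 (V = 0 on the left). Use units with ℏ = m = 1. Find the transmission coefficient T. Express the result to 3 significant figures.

The wavenumbers are k₁ = √(2mE)/ℏ = 5.865 on the left and k₂ = √(2m(E − V_b))/ℏ = 2.898 on the right.
Matching ψ and ψ′ at x = 0 gives r = (k₁ − k₂)/(k₁ + k₂), so R = r² = 0.1146 and T = 1 − R = 0.8854.

T = 0.885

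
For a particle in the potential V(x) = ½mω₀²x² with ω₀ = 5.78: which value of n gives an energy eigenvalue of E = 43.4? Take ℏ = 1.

E_n = ℏω₀(n + ½) ⇒ n = E/(ℏω₀) − ½ = 43.4/5.78 − 0.5 = 7.009 → n = 7.

n = 7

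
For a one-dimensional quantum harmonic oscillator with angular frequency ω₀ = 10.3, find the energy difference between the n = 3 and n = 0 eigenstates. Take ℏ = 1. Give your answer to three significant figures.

ΔE = 30.9

E_n = ℏω₀(n + ½), so ΔE = (3 − 0) ℏω₀ = 3 × 10.3 = 30.90.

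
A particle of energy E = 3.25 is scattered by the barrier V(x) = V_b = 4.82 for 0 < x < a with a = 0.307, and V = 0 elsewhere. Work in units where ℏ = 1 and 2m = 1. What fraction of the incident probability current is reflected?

R = 0.150

E < V_b: inside the barrier ψ ∝ e^{±κx} with κ = √(2m(V_b − E))/ℏ = 1.253.
κa = 0.3847, sinh(κa) = 0.3942.
The exact tunnelling result is T⁻¹ = 1 + V_b² sinh²(κa) / [4E(V_b − E)] = 1.177, so T = 0.850.
R = 1 − T = 0.150.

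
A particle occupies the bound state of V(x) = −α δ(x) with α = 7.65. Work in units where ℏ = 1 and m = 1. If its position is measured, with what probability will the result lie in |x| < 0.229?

P = 0.970

The normalised bound state is ψ = √κ e^{−κ|x|} with κ = mα/ℏ² = 7.650.
P(|x| < d) = ∫_{−d}^{d} κ e^{−2κ|x|} dx = 1 − e^{−2κd} = 1 − e^{−3.504} = 0.9699.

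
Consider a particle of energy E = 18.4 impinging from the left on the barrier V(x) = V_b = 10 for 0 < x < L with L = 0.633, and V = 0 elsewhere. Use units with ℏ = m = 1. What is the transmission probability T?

T = 0.958

Above the barrier the interior wavenumber is k₂ = √(2m(E − V_b))/ℏ = 4.099, giving phase k₂L = 2.595.
Matching at both interfaces gives T⁻¹ = 1 + V_b² sin²(k₂L) / [4E(E − V_b)] = 1.044, hence T = 0.958.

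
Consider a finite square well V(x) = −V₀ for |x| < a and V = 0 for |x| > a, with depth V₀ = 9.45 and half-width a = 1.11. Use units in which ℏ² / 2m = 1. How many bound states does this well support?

N = 3

Define the well-strength parameter z₀ = (a/ℏ)√(2mV₀) = 1.11 × √(2·0.5·9.45) = 3.412.
The even/odd transcendental equations gain one root per π/2 in z₀, giving N = 1 + ⌊2z₀/π⌋ = 1 + ⌊2.172⌋ = 3.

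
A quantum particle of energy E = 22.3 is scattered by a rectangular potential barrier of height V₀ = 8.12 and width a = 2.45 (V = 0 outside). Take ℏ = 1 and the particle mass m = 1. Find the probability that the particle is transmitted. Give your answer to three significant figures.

E > V₀: inside the barrier k₂ = √(2m(E − V₀))/ℏ = 5.325, k₂a = 13.05.
T = [1 + V₀² sin²(k₂a) / (4E(E − V₀))]⁻¹ = 1/1.011 = 0.989.

T = 0.989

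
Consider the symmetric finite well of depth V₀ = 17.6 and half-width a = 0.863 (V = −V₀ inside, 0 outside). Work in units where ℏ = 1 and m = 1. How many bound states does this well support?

N = 4

Define the well-strength parameter z₀ = (a/ℏ)√(2mV₀) = 0.863 × √(2·1·17.6) = 5.120.
The even/odd transcendental equations gain one root per π/2 in z₀, giving N = 1 + ⌊2z₀/π⌋ = 1 + ⌊3.260⌋ = 4.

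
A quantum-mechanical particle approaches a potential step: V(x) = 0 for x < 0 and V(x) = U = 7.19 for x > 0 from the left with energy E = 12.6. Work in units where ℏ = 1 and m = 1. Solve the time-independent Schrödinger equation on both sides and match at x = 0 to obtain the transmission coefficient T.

T = 0.957

On each side the TISE gives plane waves with k = √(2m(E − V))/ℏ: k₁ = √(2·1·12.6) = 5.020, k₂ = √(2·1·5.41) = 3.289.
Matching ψ and ψ′ at x = 0 gives r = (k₁ − k₂)/(k₁ + k₂), so R = r² = 0.04338 and T = 1 − R = 0.9566.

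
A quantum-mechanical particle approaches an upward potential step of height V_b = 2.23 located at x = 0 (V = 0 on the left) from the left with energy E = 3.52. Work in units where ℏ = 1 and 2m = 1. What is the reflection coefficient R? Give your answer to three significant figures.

On each side the TISE gives plane waves with k = √(2m(E − V))/ℏ: k₁ = √(2·½·3.52) = 1.876, k₂ = √(2·½·1.29) = 1.136.
Matching ψ and ψ′ at x = 0 gives r = (k₁ − k₂)/(k₁ + k₂), so R = r² = 0.06043 and T = 1 − R = 0.9396.

R = 0.0604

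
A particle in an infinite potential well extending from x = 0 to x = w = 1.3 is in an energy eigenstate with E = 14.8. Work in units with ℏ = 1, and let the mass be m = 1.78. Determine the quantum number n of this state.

n = 3

For an infinite well E_n = n²π²ℏ²/(2mw²), so n = (w/πℏ)√(2mE).
n = (1.3/π) × √(2 × 1.78 × 14.8) = 3.004 → n = 3.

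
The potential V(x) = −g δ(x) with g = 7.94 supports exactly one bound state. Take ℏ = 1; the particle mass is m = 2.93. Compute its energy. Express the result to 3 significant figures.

E = -92.4

The bound state is ψ(x) = √κ e^{−κ|x|}. The derivative jump ψ'(0⁺) − ψ'(0⁻) = −(2mg/ℏ²)ψ(0) fixes κ = mg/ℏ² = 23.26.
Then E = −ℏ²κ²/(2m) = −mg²/(2ℏ²) = -92.36.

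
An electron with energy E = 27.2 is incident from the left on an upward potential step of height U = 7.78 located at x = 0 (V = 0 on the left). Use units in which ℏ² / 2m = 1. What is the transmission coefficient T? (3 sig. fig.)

T = 0.993

On each side the TISE gives plane waves with k = √(2m(E − V))/ℏ: k₁ = √(2·½·27.2) = 5.215, k₂ = √(2·½·19.42) = 4.407.
Continuity of ψ and ψ′ at the step yields the reflection amplitude r = (k₁ − k₂)/(k₁ + k₂) = 0.08403; thus R = |r|² = 0.007061, T = 0.9929.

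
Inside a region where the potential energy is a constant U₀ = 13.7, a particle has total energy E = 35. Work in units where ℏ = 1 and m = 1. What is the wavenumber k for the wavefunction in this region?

k = 6.53

With E > U₀ the solution is oscillatory, ψ ∝ e^{±ikx} with k = √(2m(E − U₀))/ℏ.
k = √(2 × 1 × 21.3) = 6.527.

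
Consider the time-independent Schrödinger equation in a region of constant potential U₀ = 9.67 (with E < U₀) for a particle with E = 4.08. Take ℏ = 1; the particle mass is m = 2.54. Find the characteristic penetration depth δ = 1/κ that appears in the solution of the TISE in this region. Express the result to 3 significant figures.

Since E < U₀ the TISE in this region is ψ'' = κ²ψ with κ = √(2m(U₀ − E))/ℏ.
κ = √(2 × 2.54 × 5.59) = 5.329. The penetration depth is δ = 1/κ = 0.188.

δ = 0.188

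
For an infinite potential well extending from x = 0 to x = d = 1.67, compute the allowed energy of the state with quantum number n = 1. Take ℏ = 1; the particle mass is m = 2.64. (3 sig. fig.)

E = 0.670

Requiring ψ(0) = ψ(d) = 0 quantises k = nπ/d, hence E_n = ℏ²k²/2m = n²π²ℏ²/(2md²).
E_1 = 1² × π² / (2 × 2.64 × 1.67²) = 0.6702.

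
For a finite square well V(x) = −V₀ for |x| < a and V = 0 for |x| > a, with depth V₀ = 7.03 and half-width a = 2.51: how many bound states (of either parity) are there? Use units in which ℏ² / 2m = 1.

Define the well-strength parameter z₀ = (a/ℏ)√(2mV₀) = 2.51 × √(2·0.5·7.03) = 6.655.
A new bound state (alternating even/odd) appears each time z₀ passes a multiple of π/2, so N = ⌊2z₀/π⌋ + 1 = ⌊4.237⌋ + 1 = 5.

N = 5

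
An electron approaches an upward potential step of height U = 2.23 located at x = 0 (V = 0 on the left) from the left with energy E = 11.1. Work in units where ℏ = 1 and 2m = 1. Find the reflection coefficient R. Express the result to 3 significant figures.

On each side the TISE gives plane waves with k = √(2m(E − V))/ℏ: k₁ = √(2·½·11.1) = 3.332, k₂ = √(2·½·8.87) = 2.978.
Matching ψ and ψ′ at x = 0 gives r = (k₁ − k₂)/(k₁ + k₂), so R = r² = 0.003137 and T = 1 − R = 0.9969.

R = 0.00314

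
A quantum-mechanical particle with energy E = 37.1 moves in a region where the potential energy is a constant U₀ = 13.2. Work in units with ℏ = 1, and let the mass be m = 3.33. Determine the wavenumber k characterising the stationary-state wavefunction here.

With E > U₀ the solution is oscillatory, ψ ∝ e^{±ikx} with k = √(2m(E − U₀))/ℏ.
k = √(2 × 3.33 × 23.9) = 12.62.

k = 12.6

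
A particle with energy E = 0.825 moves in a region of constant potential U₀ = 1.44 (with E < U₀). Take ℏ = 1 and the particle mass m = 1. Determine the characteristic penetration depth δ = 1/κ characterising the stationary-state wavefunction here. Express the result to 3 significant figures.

δ = 0.902

Since E < U₀ the TISE in this region is ψ'' = κ²ψ with κ = √(2m(U₀ − E))/ℏ.
κ = √(2 × 1 × 0.615) = 1.109. The penetration depth is δ = 1/κ = 0.902.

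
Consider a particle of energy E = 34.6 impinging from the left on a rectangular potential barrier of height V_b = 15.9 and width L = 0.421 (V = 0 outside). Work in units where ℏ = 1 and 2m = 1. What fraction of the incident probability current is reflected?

Above the barrier the interior wavenumber is k₂ = √(2m(E − V_b))/ℏ = 4.324, giving phase k₂L = 1.821.
Matching at both interfaces gives T⁻¹ = 1 + V_b² sin²(k₂L) / [4E(E − V_b)] = 1.092, hence T = 0.916.
R = 1 − T = 0.0840.

R = 0.0840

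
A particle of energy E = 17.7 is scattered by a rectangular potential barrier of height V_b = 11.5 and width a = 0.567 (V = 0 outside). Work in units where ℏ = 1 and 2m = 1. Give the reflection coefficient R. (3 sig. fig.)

E > V_b: inside the barrier k₂ = √(2m(E − V_b))/ℏ = 2.490, k₂a = 1.412.
Matching at both interfaces gives T⁻¹ = 1 + V_b² sin²(k₂a) / [4E(E − V_b)] = 1.294, hence T = 0.773.
R = 1 − T = 0.227.

R = 0.227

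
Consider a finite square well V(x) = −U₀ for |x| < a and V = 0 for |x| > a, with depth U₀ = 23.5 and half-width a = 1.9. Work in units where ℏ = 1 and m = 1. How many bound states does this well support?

N = 9

The dimensionless depth is z₀ = a√(2mU₀)/ℏ = 1.9 × √(47.00) = 13.03.
The even/odd transcendental equations gain one root per π/2 in z₀, giving N = 1 + ⌊2z₀/π⌋ = 1 + ⌊8.292⌋ = 9.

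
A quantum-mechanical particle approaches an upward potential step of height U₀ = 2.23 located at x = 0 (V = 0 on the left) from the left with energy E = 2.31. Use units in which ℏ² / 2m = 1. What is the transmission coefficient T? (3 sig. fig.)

On each side the TISE gives plane waves with k = √(2m(E − V))/ℏ: k₁ = √(2·½·2.31) = 1.520, k₂ = √(2·½·0.08) = 0.2828.
Continuity of ψ and ψ′ at the step yields the reflection amplitude r = (k₁ − k₂)/(k₁ + k₂) = 0.6862; thus R = |r|² = 0.4709, T = 0.5291.

T = 0.529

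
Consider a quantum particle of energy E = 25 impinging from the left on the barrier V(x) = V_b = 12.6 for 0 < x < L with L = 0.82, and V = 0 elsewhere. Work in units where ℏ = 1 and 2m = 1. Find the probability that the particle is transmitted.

Above the barrier the interior wavenumber is k₂ = √(2m(E − V_b))/ℏ = 3.521, giving phase k₂L = 2.888.
T = [1 + V_b² sin²(k₂L) / (4E(E − V_b))]⁻¹ = 1/1.008 = 0.992.

T = 0.992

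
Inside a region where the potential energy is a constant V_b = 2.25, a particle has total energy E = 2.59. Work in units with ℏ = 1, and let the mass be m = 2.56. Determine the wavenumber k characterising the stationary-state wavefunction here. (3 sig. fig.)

k = 1.32

With E > V_b the solution is oscillatory, ψ ∝ e^{±ikx} with k = √(2m(E − V_b))/ℏ.
k = √(2 × 2.56 × 0.34) = 1.319.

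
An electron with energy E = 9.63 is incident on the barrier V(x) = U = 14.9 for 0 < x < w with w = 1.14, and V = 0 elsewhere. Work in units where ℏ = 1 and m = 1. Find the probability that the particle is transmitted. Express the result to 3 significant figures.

T = 0.00223

Since E < U the interior solution is evanescent with decay constant κ = √(2m(U − E))/ℏ = 3.247.
κw = 3.701, sinh(κw) = 20.23.
Matching ψ, ψ′ at both faces gives T = [1 + U² sinh²(κw) / (4E(U − E))]⁻¹ = 1/448.7 = 0.00223.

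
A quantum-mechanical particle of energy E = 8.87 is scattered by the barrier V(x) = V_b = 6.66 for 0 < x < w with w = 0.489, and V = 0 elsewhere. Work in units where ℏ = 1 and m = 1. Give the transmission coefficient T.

T = 0.707

Above the barrier the interior wavenumber is k₂ = √(2m(E − V_b))/ℏ = 2.102, giving phase k₂w = 1.028.
Matching at both interfaces gives T⁻¹ = 1 + V_b² sin²(k₂w) / [4E(E − V_b)] = 1.415, hence T = 0.707.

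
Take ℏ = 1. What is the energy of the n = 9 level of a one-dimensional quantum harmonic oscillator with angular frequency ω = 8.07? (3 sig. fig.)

Using E_n = (n + ½)ℏω: E_9 = 9.5 × 8.07 = 76.67.

E = 76.7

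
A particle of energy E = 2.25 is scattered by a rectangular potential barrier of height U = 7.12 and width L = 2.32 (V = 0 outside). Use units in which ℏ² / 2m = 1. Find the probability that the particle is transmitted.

T = 0.000124

Since E < U the interior solution is evanescent with decay constant κ = √(2m(U − E))/ℏ = 2.207.
κL = 5.120, sinh(κL) = 83.65.
The exact tunnelling result is T⁻¹ = 1 + U² sinh²(κL) / [4E(U − E)] = 8094, so T = 0.000124.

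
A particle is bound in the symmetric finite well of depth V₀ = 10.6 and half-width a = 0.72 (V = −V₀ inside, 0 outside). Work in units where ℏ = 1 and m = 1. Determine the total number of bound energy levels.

Define the well-strength parameter z₀ = (a/ℏ)√(2mV₀) = 0.72 × √(2·1·10.6) = 3.315.
A new bound state (alternating even/odd) appears each time z₀ passes a multiple of π/2, so N = ⌊2z₀/π⌋ + 1 = ⌊2.110⌋ + 1 = 3.

N = 3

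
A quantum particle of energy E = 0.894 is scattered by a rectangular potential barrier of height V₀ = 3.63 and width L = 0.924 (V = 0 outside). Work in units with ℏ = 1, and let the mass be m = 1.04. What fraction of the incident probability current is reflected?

Since E < V₀ the interior solution is evanescent with decay constant κ = √(2m(V₀ − E))/ℏ = 2.386.
κL = 2.204, sinh(κL) = 4.477.
The exact tunnelling result is T⁻¹ = 1 + V₀² sinh²(κL) / [4E(V₀ − E)] = 27.99, so T = 0.0357.
R = 1 − T = 0.964.

R = 0.964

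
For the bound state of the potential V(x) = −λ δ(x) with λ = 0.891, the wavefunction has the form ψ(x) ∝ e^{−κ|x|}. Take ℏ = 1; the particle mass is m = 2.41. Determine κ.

κ = 2.15

Integrate −(ℏ²/2m)ψ'' − λδ(x)ψ = Eψ from −ε to +ε: the ψ'' term gives ψ'(0⁺) − ψ'(0⁻) and the δ term gives −(2mλ/ℏ²)ψ(0).
With ψ ∝ e^{−κ|x|} this yields −2κ = −2mλ/ℏ², so κ = mλ/ℏ² = 2.147.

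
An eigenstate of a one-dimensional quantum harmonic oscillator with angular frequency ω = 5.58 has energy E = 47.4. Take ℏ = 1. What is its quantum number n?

n = 8

E_n = ℏω(n + ½) ⇒ n = E/(ℏω) − ½ = 47.4/5.58 − 0.5 = 7.995 → n = 8.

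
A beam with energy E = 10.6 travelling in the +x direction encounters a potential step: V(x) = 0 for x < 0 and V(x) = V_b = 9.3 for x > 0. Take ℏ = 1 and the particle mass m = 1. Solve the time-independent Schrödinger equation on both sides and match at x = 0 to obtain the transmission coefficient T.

T = 0.768

On each side the TISE gives plane waves with k = √(2m(E − V))/ℏ: k₁ = √(2·1·10.6) = 4.604, k₂ = √(2·1·1.3) = 1.612.
Continuity of ψ and ψ′ at the step yields the reflection amplitude r = (k₁ − k₂)/(k₁ + k₂) = 0.4813; thus R = |r|² = 0.2316, T = 0.7684.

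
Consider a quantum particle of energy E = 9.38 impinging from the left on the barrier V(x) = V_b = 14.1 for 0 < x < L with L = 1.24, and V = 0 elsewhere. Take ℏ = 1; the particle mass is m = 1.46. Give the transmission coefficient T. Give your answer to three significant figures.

T = 0.000357

Since E < V_b the interior solution is evanescent with decay constant κ = √(2m(V_b − E))/ℏ = 3.712.
κL = 4.603, sinh(κL) = 49.91.
The exact tunnelling result is T⁻¹ = 1 + V_b² sinh²(κL) / [4E(V_b − E)] = 2797, so T = 0.000357.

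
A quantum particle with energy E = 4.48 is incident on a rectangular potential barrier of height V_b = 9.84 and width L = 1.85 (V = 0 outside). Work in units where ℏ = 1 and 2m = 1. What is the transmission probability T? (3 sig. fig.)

E < V_b: inside the barrier ψ ∝ e^{±κx} with κ = √(2m(V_b − E))/ℏ = 2.315.
κL = 4.283, sinh(κL) = 36.22.
The exact tunnelling result is T⁻¹ = 1 + V_b² sinh²(κL) / [4E(V_b − E)] = 1324, so T = 0.000755.

T = 0.000755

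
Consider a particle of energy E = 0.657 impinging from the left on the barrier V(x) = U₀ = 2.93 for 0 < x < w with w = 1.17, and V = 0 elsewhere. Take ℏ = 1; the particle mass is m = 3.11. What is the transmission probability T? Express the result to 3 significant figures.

Since E < U₀ the interior solution is evanescent with decay constant κ = √(2m(U₀ − E))/ℏ = 3.760.
κw = 4.399, sinh(κw) = 40.69.
Matching ψ, ψ′ at both faces gives T = [1 + U₀² sinh²(κw) / (4E(U₀ − E))]⁻¹ = 1/2380 = 0.000420.

T = 0.000420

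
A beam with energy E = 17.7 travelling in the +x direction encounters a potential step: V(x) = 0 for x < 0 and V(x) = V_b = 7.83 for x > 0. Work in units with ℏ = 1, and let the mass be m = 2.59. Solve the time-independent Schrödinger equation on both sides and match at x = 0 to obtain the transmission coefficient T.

The wavenumbers are k₁ = √(2mE)/ℏ = 9.575 on the left and k₂ = √(2m(E − V_b))/ℏ = 7.150 on the right.
Matching ψ and ψ′ at x = 0 gives r = (k₁ − k₂)/(k₁ + k₂), so R = r² = 0.02102 and T = 1 − R = 0.9790.

T = 0.979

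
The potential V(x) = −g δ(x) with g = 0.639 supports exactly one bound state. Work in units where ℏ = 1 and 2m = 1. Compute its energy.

E = -0.102

The bound state is ψ(x) = √κ e^{−κ|x|}. The derivative jump ψ'(0⁺) − ψ'(0⁻) = −(2mg/ℏ²)ψ(0) fixes κ = mg/ℏ² = 0.3195.
Then E = −ℏ²κ²/(2m) = −mg²/(2ℏ²) = -0.1021.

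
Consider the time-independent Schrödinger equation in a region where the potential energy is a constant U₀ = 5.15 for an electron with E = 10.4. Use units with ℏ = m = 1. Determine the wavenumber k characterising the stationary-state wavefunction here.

k = 3.24

With E > U₀ the solution is oscillatory, ψ ∝ e^{±ikx} with k = √(2m(E − U₀))/ℏ.
k = √(2 × 1 × 5.25) = 3.240.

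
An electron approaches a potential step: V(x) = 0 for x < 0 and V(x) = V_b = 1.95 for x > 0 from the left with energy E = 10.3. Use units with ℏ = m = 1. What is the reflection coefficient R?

On each side the TISE gives plane waves with k = √(2m(E − V))/ℏ: k₁ = √(2·1·10.3) = 4.539, k₂ = √(2·1·8.35) = 4.087.
Continuity of ψ and ψ′ at the step yields the reflection amplitude r = (k₁ − k₂)/(k₁ + k₂) = 0.05242; thus R = |r|² = 0.002748, T = 0.9973.

R = 0.00275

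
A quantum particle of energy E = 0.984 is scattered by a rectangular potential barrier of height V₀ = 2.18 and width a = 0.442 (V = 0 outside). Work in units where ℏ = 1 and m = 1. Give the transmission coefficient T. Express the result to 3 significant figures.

T = 0.645

Since E < V₀ the interior solution is evanescent with decay constant κ = √(2m(V₀ − E))/ℏ = 1.547.
κa = 0.6836, sinh(κa) = 0.7381.
Matching ψ, ψ′ at both faces gives T = [1 + V₀² sinh²(κa) / (4E(V₀ − E))]⁻¹ = 1/1.550 = 0.645.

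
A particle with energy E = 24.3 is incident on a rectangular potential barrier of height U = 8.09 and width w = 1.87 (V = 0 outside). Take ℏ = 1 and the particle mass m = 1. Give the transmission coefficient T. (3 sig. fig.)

E > U: inside the barrier k₂ = √(2m(E − U))/ℏ = 5.694, k₂w = 10.65.
T = [1 + U² sin²(k₂w) / (4E(E − U))]⁻¹ = 1/1.037 = 0.965.

T = 0.965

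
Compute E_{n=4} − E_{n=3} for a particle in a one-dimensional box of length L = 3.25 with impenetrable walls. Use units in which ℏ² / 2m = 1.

E_n = n²π²ℏ²/(2mL²), so ΔE = (4² − 3²) π²ℏ²/(2mL²).
ΔE = 7 × π² / (2 × 0.5 × 3.25²) = 6.541.

ΔE = 6.54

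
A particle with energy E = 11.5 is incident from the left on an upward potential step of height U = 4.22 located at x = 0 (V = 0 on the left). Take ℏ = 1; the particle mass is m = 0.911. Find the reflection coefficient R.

R = 0.0130

The wavenumbers are k₁ = √(2mE)/ℏ = 4.577 on the left and k₂ = √(2m(E − U))/ℏ = 3.642 on the right.
Continuity of ψ and ψ′ at the step yields the reflection amplitude r = (k₁ − k₂)/(k₁ + k₂) = 0.1138; thus R = |r|² = 0.01295, T = 0.9870.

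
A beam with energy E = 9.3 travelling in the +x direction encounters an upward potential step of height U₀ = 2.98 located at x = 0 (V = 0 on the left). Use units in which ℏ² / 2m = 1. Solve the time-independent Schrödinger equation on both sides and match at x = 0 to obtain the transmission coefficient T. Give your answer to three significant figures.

On each side the TISE gives plane waves with k = √(2m(E − V))/ℏ: k₁ = √(2·½·9.3) = 3.050, k₂ = √(2·½·6.32) = 2.514.
Continuity of ψ and ψ′ at the step yields the reflection amplitude r = (k₁ − k₂)/(k₁ + k₂) = 0.09627; thus R = |r|² = 0.009269, T = 0.9907.

T = 0.991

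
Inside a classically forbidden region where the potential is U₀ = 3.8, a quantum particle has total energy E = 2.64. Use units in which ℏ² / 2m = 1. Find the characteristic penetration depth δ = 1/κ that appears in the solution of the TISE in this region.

Since E < U₀ the TISE in this region is ψ'' = κ²ψ with κ = √(2m(U₀ − E))/ℏ.
κ = √(2 × 0.5 × 1.16) = 1.077. The penetration depth is δ = 1/κ = 0.928.

δ = 0.928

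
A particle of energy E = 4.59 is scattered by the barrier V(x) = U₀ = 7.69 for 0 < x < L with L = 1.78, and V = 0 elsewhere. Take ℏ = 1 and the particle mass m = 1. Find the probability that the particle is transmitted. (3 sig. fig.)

Since E < U₀ the interior solution is evanescent with decay constant κ = √(2m(U₀ − E))/ℏ = 2.490.
κL = 4.432, sinh(κL) = 42.05.
Matching ψ, ψ′ at both faces gives T = [1 + U₀² sinh²(κL) / (4E(U₀ − E))]⁻¹ = 1/1838 = 0.000544.

T = 0.000544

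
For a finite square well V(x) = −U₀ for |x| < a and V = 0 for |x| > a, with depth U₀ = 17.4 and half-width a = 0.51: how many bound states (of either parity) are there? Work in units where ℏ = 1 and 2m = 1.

N = 2

Define the well-strength parameter z₀ = (a/ℏ)√(2mU₀) = 0.51 × √(2·0.5·17.4) = 2.127.
A new bound state (alternating even/odd) appears each time z₀ passes a multiple of π/2, so N = ⌊2z₀/π⌋ + 1 = ⌊1.354⌋ + 1 = 2.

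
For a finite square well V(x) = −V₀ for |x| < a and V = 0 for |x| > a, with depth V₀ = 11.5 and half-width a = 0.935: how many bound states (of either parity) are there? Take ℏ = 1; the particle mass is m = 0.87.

The dimensionless depth is z₀ = a√(2mV₀)/ℏ = 0.935 × √(20.01) = 4.182.
The even/odd transcendental equations gain one root per π/2 in z₀, giving N = 1 + ⌊2z₀/π⌋ = 1 + ⌊2.663⌋ = 3.

N = 3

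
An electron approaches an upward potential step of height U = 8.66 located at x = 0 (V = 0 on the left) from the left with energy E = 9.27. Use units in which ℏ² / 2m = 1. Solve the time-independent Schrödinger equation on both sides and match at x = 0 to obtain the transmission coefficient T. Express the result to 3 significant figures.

T = 0.650

The wavenumbers are k₁ = √(2mE)/ℏ = 3.045 on the left and k₂ = √(2m(E − U))/ℏ = 0.7810 on the right.
Continuity of ψ and ψ′ at the step yields the reflection amplitude r = (k₁ − k₂)/(k₁ + k₂) = 0.5917; thus R = |r|² = 0.3501, T = 0.6499.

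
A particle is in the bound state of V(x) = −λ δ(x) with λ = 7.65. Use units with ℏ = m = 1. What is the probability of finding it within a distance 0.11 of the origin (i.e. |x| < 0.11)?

P = 0.814

The normalised bound state is ψ = √κ e^{−κ|x|} with κ = mλ/ℏ² = 7.650.
P(|x| < d) = ∫_{−d}^{d} κ e^{−2κ|x|} dx = 1 − e^{−2κd} = 1 − e^{−1.683} = 0.8142.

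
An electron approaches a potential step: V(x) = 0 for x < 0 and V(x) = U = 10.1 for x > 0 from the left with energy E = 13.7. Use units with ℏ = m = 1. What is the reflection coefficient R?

R = 0.104

On each side the TISE gives plane waves with k = √(2m(E − V))/ℏ: k₁ = √(2·1·13.7) = 5.235, k₂ = √(2·1·3.6) = 2.683.
Matching ψ and ψ′ at x = 0 gives r = (k₁ − k₂)/(k₁ + k₂), so R = r² = 0.1038 and T = 1 − R = 0.8962.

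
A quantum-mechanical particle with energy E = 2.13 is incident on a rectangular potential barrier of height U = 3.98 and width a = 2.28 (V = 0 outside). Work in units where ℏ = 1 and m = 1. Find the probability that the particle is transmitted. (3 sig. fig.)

Since E < U the interior solution is evanescent with decay constant κ = √(2m(U − E))/ℏ = 1.924.
κa = 4.386, sinh(κa) = 40.14.
Matching ψ, ψ′ at both faces gives T = [1 + U² sinh²(κa) / (4E(U − E))]⁻¹ = 1/1620 = 0.000617.

T = 0.000617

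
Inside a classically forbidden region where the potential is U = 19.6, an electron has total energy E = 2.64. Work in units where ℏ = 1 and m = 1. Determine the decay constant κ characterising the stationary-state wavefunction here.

κ = 5.82

Since E < U the TISE in this region is ψ'' = κ²ψ with κ = √(2m(U − E))/ℏ.
κ = √(2 × 1 × 16.96) = 5.824.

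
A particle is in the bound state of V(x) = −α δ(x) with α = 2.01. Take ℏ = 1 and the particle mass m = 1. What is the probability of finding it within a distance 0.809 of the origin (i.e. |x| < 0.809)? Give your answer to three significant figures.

The normalised bound state is ψ = √κ e^{−κ|x|} with κ = mα/ℏ² = 2.010.
P(|x| < d) = ∫_{−d}^{d} κ e^{−2κ|x|} dx = 1 − e^{−2κd} = 1 − e^{−3.252} = 0.9613.

P = 0.961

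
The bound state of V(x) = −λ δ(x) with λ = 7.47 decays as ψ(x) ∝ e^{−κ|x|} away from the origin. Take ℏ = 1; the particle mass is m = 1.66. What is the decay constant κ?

κ = 12.4

Integrating the TISE across x = 0 gives the cusp condition ψ'(0⁺) − ψ'(0⁻) = −(2mλ/ℏ²)ψ(0).
With ψ ∝ e^{−κ|x|} this yields −2κ = −2mλ/ℏ², so κ = mλ/ℏ² = 12.40.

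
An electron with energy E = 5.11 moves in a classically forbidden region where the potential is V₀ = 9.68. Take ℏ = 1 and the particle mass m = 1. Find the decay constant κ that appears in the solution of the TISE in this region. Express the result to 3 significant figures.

κ = 3.02

Since E < V₀ the TISE in this region is ψ'' = κ²ψ with κ = √(2m(V₀ − E))/ℏ.
κ = √(2 × 1 × 4.57) = 3.023.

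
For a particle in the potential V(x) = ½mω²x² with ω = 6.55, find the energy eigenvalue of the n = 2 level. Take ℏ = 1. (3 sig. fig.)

The oscillator eigenvalues are E_n = ℏω(n + ½), so E_2 = 6.55 × 2.5 = 16.38.

E = 16.4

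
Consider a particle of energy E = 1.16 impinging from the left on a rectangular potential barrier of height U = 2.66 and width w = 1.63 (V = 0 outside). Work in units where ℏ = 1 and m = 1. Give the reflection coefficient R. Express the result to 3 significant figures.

E < U: inside the barrier ψ ∝ e^{±κx} with κ = √(2m(U − E))/ℏ = 1.732.
κw = 2.823, sinh(κw) = 8.386.
Matching ψ, ψ′ at both faces gives T = [1 + U² sinh²(κw) / (4E(U − E))]⁻¹ = 1/72.49 = 0.0138.
R = 1 − T = 0.986.

R = 0.986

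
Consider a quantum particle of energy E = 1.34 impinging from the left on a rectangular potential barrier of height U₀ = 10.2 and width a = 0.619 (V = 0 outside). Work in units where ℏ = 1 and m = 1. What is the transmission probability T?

E < U₀: inside the barrier ψ ∝ e^{±κx} with κ = √(2m(U₀ − E))/ℏ = 4.210.
κa = 2.606, sinh(κa) = 6.733.
The exact tunnelling result is T⁻¹ = 1 + U₀² sinh²(κa) / [4E(U₀ − E)] = 100.3, so T = 0.00997.

T = 0.00997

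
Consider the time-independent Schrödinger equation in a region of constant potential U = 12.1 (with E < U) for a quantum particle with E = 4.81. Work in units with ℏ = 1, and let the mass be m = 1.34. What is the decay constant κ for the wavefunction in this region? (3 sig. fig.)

Since E < U the TISE in this region is ψ'' = κ²ψ with κ = √(2m(U − E))/ℏ.
κ = √(2 × 1.34 × 7.29) = 4.420.

κ = 4.42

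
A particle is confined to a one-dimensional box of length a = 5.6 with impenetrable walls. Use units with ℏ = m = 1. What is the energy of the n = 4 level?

The infinite-well eigenfunctions ψ_n = √(2/a) sin(nπx/a) vanish at both walls, giving E_n = n²π²ℏ²/(2ma²).
E_4 = 4² × π² / (2 × 1 × 5.6²) = 2.518.

E = 2.52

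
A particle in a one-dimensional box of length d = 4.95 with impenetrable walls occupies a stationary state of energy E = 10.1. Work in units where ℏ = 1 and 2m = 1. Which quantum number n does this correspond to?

n = 5

From E_n = n²π²ℏ²/(2md²) invert to n = √(2md²E)/(πℏ).
n = (4.95/π) × √(2 × 0.5 × 10.1) = 5.007 → n = 5.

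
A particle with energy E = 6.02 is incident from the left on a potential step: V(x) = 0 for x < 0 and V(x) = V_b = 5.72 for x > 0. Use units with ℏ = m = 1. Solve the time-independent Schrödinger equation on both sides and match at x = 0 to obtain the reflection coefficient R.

On each side the TISE gives plane waves with k = √(2m(E − V))/ℏ: k₁ = √(2·1·6.02) = 3.470, k₂ = √(2·1·0.3) = 0.7746.
Matching ψ and ψ′ at x = 0 gives r = (k₁ − k₂)/(k₁ + k₂), so R = r² = 0.4032 and T = 1 − R = 0.5968.

R = 0.403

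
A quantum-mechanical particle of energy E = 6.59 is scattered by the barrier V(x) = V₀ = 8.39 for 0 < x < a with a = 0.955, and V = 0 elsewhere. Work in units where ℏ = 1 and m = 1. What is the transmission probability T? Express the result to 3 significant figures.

T = 0.0706

E < V₀: inside the barrier ψ ∝ e^{±κx} with κ = √(2m(V₀ − E))/ℏ = 1.897.
κa = 1.812, sinh(κa) = 2.980.
Matching ψ, ψ′ at both faces gives T = [1 + V₀² sinh²(κa) / (4E(V₀ − E))]⁻¹ = 1/14.17 = 0.0706.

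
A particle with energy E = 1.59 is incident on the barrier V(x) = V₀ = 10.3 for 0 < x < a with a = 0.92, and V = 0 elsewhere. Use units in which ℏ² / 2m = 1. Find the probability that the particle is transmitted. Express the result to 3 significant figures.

E < V₀: inside the barrier ψ ∝ e^{±κx} with κ = √(2m(V₀ − E))/ℏ = 2.951.
κa = 2.715, sinh(κa) = 7.520.
The exact tunnelling result is T⁻¹ = 1 + V₀² sinh²(κa) / [4E(V₀ − E)] = 109.3, so T = 0.00915.

T = 0.00915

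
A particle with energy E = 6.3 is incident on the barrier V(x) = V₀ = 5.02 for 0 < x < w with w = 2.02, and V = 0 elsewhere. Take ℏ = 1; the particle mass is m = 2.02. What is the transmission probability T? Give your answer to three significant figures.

Above the barrier the interior wavenumber is k₂ = √(2m(E − V₀))/ℏ = 2.274, giving phase k₂w = 4.594.
T = [1 + V₀² sin²(k₂w) / (4E(E − V₀))]⁻¹ = 1/1.770 = 0.565.

T = 0.565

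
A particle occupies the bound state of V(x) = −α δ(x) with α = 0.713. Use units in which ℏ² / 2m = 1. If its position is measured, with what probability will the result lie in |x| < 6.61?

The normalised bound state is ψ = √κ e^{−κ|x|} with κ = mα/ℏ² = 0.3565.
P(|x| < d) = ∫_{−d}^{d} κ e^{−2κ|x|} dx = 1 − e^{−2κd} = 1 − e^{−4.713} = 0.9910.

P = 0.991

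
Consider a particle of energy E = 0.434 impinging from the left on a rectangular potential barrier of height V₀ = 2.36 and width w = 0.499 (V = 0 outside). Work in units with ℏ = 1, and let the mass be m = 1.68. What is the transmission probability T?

T = 0.183

E < V₀: inside the barrier ψ ∝ e^{±κx} with κ = √(2m(V₀ − E))/ℏ = 2.544.
κw = 1.269, sinh(κw) = 1.639.
The exact tunnelling result is T⁻¹ = 1 + V₀² sinh²(κw) / [4E(V₀ − E)] = 5.474, so T = 0.183.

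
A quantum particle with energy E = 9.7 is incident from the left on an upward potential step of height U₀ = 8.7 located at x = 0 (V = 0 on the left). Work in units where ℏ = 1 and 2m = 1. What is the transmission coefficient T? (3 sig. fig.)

On each side the TISE gives plane waves with k = √(2m(E − V))/ℏ: k₁ = √(2·½·9.7) = 3.114, k₂ = √(2·½·1) = 1.000.
Matching ψ and ψ′ at x = 0 gives r = (k₁ − k₂)/(k₁ + k₂), so R = r² = 0.2641 and T = 1 − R = 0.7359.

T = 0.736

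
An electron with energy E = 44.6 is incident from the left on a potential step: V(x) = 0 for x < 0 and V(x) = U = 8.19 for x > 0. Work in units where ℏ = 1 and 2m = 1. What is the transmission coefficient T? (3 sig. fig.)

The wavenumbers are k₁ = √(2mE)/ℏ = 6.678 on the left and k₂ = √(2m(E − U))/ℏ = 6.034 on the right.
Continuity of ψ and ψ′ at the step yields the reflection amplitude r = (k₁ − k₂)/(k₁ + k₂) = 0.05068; thus R = |r|² = 0.002568, T = 0.9974.

T = 0.997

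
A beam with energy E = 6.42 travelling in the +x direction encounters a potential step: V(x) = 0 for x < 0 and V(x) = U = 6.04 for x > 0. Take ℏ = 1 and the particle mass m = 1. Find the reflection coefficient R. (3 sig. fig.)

The wavenumbers are k₁ = √(2mE)/ℏ = 3.583 on the left and k₂ = √(2m(E − U))/ℏ = 0.8718 on the right.
Matching ψ and ψ′ at x = 0 gives r = (k₁ − k₂)/(k₁ + k₂), so R = r² = 0.3704 and T = 1 − R = 0.6296.

R = 0.370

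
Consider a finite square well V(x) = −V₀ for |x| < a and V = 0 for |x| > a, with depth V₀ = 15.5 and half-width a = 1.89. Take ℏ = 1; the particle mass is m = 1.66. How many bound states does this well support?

The dimensionless depth is z₀ = a√(2mV₀)/ℏ = 1.89 × √(51.46) = 13.56.
A new bound state (alternating even/odd) appears each time z₀ passes a multiple of π/2, so N = ⌊2z₀/π⌋ + 1 = ⌊8.631⌋ + 1 = 9.

N = 9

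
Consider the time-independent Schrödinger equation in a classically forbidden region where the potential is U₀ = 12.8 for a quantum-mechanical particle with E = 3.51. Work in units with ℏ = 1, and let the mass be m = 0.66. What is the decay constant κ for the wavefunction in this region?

κ = 3.50

Since E < U₀ the TISE in this region is ψ'' = κ²ψ with κ = √(2m(U₀ − E))/ℏ.
κ = √(2 × 0.66 × 9.29) = 3.502.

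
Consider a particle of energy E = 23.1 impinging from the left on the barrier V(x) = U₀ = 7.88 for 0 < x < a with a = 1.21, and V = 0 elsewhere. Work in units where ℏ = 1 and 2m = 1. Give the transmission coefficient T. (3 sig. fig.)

E > U₀: inside the barrier k₂ = √(2m(E − U₀))/ℏ = 3.901, k₂a = 4.721.
Matching at both interfaces gives T⁻¹ = 1 + U₀² sin²(k₂a) / [4E(E − U₀)] = 1.044, hence T = 0.958.

T = 0.958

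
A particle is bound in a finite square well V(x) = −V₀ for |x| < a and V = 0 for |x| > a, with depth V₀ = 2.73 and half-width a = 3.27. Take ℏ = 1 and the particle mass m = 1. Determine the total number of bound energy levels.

The dimensionless depth is z₀ = a√(2mV₀)/ℏ = 3.27 × √(5.460) = 7.641.
A new bound state (alternating even/odd) appears each time z₀ passes a multiple of π/2, so N = ⌊2z₀/π⌋ + 1 = ⌊4.864⌋ + 1 = 5.

N = 5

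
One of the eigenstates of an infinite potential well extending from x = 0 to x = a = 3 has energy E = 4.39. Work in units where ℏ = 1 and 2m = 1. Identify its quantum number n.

For an infinite well E_n = n²π²ℏ²/(2ma²), so n = (a/πℏ)√(2mE).
n = (3/π) × √(2 × 0.5 × 4.39) = 2.001 → n = 2.

n = 2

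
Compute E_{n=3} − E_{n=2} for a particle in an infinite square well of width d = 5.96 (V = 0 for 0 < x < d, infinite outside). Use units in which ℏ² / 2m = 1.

E_n = n²π²ℏ²/(2md²), so ΔE = (3² − 2²) π²ℏ²/(2md²).
ΔE = 5 × π² / (2 × 0.5 × 5.96²) = 1.389.

ΔE = 1.39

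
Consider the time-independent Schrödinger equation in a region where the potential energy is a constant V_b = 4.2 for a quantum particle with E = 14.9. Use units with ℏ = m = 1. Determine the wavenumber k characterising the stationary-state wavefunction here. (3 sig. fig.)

With E > V_b the solution is oscillatory, ψ ∝ e^{±ikx} with k = √(2m(E − V_b))/ℏ.
k = √(2 × 1 × 10.7) = 4.626.

k = 4.63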